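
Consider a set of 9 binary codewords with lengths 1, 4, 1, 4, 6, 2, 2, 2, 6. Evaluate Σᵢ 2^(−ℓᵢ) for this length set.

1.90625

With common denominator 2^6 = 64: Σ 2^(−ℓᵢ) = 32/64 + 4/64 + 32/64 + 4/64 + 1/64 + 16/64 + 16/64 + 16/64 + 1/64 = 122/64 = 1.90625.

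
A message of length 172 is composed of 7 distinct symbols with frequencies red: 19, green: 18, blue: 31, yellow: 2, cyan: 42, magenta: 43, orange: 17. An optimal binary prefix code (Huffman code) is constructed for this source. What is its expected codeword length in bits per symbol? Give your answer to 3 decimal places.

Probabilities are the counts divided by 172.
Repeatedly combine the two least-probable nodes; the expected code length is the sum of the merged weights.
merge 1/86 + 17/172 → 19/172
merge 9/86 + 19/172 → 37/172
merge 19/172 + 31/172 → 25/86
merge 37/172 + 21/86 → 79/172
merge 1/4 + 25/86 → 93/172
merge 79/172 + 93/172 → 1
L = 19/172 + 37/172 + 25/86 + 79/172 + 93/172 + 1 = 225/86 ≈ 2.616 bits/symbol.

2.616 bits/symbol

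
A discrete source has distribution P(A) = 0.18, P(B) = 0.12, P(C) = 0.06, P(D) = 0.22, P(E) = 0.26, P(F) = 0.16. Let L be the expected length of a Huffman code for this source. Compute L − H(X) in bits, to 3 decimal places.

0.055 bits

Entropy H = −Σ p log₂ p ≈ 2.4648 bits.
Huffman merges: 3/50+3/25→9/50; 4/25+9/50→17/50; 9/50+11/50→2/5; 13/50+17/50→3/5; 2/5+3/5→1. L = 63/25 ≈ 2.5200.
L − H = 2.5200 − 2.4648 = 0.055 bits.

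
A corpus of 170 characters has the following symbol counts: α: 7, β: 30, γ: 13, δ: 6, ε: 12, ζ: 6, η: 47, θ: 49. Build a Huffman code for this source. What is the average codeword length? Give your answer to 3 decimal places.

2.588 bits/symbol

Probabilities are the counts divided by 170.
Repeatedly combine the two least-probable nodes; the expected code length is the sum of the merged weights.
merge 3/85 + 3/85 → 6/85
merge 7/170 + 6/85 → 19/170
merge 6/85 + 13/170 → 5/34
merge 19/170 + 5/34 → 22/85
merge 3/17 + 22/85 → 37/85
merge 47/170 + 49/170 → 48/85
merge 37/85 + 48/85 → 1
L = 6/85 + 19/170 + 5/34 + 22/85 + 37/85 + 48/85 + 1 = 44/17 ≈ 2.588 bits/symbol.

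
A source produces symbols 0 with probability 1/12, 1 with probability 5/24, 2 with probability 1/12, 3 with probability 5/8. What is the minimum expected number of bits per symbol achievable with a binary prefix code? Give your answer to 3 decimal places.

1.542 bits/symbol

Repeatedly combine the two least-probable nodes; the expected code length is the sum of the merged weights.
merge 1/12 + 1/12 → 1/6
merge 1/6 + 5/24 → 3/8
merge 3/8 + 5/8 → 1
L = 1/6 + 3/8 + 1 = 37/24 ≈ 1.542 bits/symbol.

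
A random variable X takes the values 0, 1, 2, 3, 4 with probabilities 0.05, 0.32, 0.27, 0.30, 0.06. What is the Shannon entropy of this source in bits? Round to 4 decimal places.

H = −Σ pᵢ log₂ pᵢ.
−0.05·log₂(0.05) = 0.2161
−0.32·log₂(0.32) = 0.5260
−0.27·log₂(0.27) = 0.5100
−0.30·log₂(0.30) = 0.5211
−0.06·log₂(0.06) = 0.2435
Sum ≈ 2.0168 → 2.0168 bits.

2.0168 bits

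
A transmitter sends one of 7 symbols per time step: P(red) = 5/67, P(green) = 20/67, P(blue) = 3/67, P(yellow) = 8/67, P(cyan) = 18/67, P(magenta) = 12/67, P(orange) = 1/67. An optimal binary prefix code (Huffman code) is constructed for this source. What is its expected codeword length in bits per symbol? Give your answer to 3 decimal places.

2.448 bits/symbol

Repeatedly combine the two least-probable nodes; the expected code length is the sum of the merged weights.
merge 1/67 + 3/67 → 4/67
merge 4/67 + 5/67 → 9/67
merge 8/67 + 9/67 → 17/67
merge 12/67 + 17/67 → 29/67
merge 18/67 + 20/67 → 38/67
merge 29/67 + 38/67 → 1
L = 4/67 + 9/67 + 17/67 + 29/67 + 38/67 + 1 = 164/67 ≈ 2.448 bits/symbol.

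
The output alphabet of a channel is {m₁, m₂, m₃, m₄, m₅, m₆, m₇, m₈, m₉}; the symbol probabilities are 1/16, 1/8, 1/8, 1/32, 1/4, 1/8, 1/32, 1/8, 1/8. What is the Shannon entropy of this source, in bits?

Each probability is a power of 1/2, so log₂(1/p) is an integer.
H = Σ p·log₂(1/p) = 1/16·4 + 1/8·3 + 1/8·3 + 1/32·5 + 1/4·2 + 1/8·3 + 1/32·5 + 1/8·3 + 1/8·3 = 2.9375 bits.

2.9375 bits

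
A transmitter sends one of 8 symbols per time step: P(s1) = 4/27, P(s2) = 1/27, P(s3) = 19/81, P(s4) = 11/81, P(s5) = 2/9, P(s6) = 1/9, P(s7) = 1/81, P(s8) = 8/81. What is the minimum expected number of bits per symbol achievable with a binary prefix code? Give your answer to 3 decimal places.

Repeatedly combine the two least-probable nodes; the expected code length is the sum of the merged weights.
merge 1/81 + 1/27 → 4/81
merge 4/81 + 8/81 → 4/27
merge 1/9 + 11/81 → 20/81
merge 4/27 + 4/27 → 8/27
merge 2/9 + 19/81 → 37/81
merge 20/81 + 8/27 → 44/81
merge 37/81 + 44/81 → 1
L = 4/81 + 4/27 + 20/81 + 8/27 + 37/81 + 44/81 + 1 = 74/27 ≈ 2.741 bits/symbol.

2.741 bits/symbol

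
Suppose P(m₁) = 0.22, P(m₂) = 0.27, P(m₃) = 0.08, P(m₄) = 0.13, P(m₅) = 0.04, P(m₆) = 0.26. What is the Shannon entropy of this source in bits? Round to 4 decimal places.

2.3558 bits

H = −Σ pᵢ log₂ pᵢ.
−0.22·log₂(0.22) = 0.4806
−0.27·log₂(0.27) = 0.5100
−0.08·log₂(0.08) = 0.2915
−0.13·log₂(0.13) = 0.3826
−0.04·log₂(0.04) = 0.1858
−0.26·log₂(0.26) = 0.5053
Sum ≈ 2.3558 → 2.3558 bits.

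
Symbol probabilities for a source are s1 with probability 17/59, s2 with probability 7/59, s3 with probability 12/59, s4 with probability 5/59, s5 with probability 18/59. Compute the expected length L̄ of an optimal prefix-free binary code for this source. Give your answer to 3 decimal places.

2.203 bits/symbol

Repeatedly combine the two least-probable nodes; the expected code length is the sum of the merged weights.
merge 5/59 + 7/59 → 12/59
merge 12/59 + 12/59 → 24/59
merge 17/59 + 18/59 → 35/59
merge 24/59 + 35/59 → 1
L = 12/59 + 24/59 + 35/59 + 1 = 130/59 ≈ 2.203 bits/symbol.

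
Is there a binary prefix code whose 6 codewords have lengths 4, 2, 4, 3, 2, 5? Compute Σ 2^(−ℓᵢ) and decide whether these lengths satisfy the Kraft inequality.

With common denominator 2^5 = 32: Σ 2^(−ℓᵢ) = 2/32 + 8/32 + 2/32 + 4/32 + 8/32 + 1/32 = 25/32 = 0.78125.
Kraft's inequality requires Σ ≤ 1; here Σ = 0.78125 ≤ 1, so such a prefix code exists.

0.78125; yes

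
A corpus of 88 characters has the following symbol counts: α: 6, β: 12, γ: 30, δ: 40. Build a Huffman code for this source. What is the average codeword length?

Probabilities are the counts divided by 88.
Repeatedly combine the two least-probable nodes; the expected code length is the sum of the merged weights.
merge 3/44 + 3/22 → 9/44
merge 9/44 + 15/44 → 6/11
merge 5/11 + 6/11 → 1
L = 9/44 + 6/11 + 1 = 7/4 = 1.75 bits/symbol.

1.75 bits/symbol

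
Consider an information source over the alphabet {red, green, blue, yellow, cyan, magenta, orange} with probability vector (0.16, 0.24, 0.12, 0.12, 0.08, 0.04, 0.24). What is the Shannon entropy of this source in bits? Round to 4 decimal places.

H = −Σ pᵢ log₂ pᵢ.
−0.16·log₂(0.16) = 0.4230
−0.24·log₂(0.24) = 0.4941
−0.12·log₂(0.12) = 0.3671
−0.12·log₂(0.12) = 0.3671
−0.08·log₂(0.08) = 0.2915
−0.04·log₂(0.04) = 0.1858
−0.24·log₂(0.24) = 0.4941
Sum ≈ 2.6227 → 2.6227 bits.

2.6227 bits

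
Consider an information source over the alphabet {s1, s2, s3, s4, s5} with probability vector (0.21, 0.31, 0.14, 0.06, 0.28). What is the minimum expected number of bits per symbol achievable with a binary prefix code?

Repeatedly combine the two least-probable nodes; the expected code length is the sum of the merged weights.
merge 3/50 + 7/50 → 1/5
merge 1/5 + 21/100 → 41/100
merge 7/25 + 31/100 → 59/100
merge 41/100 + 59/100 → 1
L = 1/5 + 41/100 + 59/100 + 1 = 11/5 = 2.2 bits/symbol.

2.2 bits/symbol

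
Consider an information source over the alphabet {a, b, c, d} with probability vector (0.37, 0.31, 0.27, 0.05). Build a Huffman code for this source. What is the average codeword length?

1.95 bits/symbol

Repeatedly combine the two least-probable nodes; the expected code length is the sum of the merged weights.
merge 1/20 + 27/100 → 8/25
merge 31/100 + 8/25 → 63/100
merge 37/100 + 63/100 → 1
L = 8/25 + 63/100 + 1 = 39/20 = 1.95 bits/symbol.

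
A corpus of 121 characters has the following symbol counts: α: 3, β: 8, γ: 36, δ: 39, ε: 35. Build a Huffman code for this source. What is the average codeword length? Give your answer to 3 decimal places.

2.091 bits/symbol

Probabilities are the counts divided by 121.
Repeatedly combine the two least-probable nodes; the expected code length is the sum of the merged weights.
merge 3/121 + 8/121 → 1/11
merge 1/11 + 35/121 → 46/121
merge 36/121 + 39/121 → 75/121
merge 46/121 + 75/121 → 1
L = 1/11 + 46/121 + 75/121 + 1 = 23/11 ≈ 2.091 bits/symbol.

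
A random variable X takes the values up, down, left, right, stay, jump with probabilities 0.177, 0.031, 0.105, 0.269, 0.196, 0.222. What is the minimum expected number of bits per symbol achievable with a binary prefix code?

2.449 bits/symbol

Repeatedly combine the two least-probable nodes; the expected code length is the sum of the merged weights.
merge 31/1000 + 21/200 → 17/125
merge 17/125 + 177/1000 → 313/1000
merge 49/250 + 111/500 → 209/500
merge 269/1000 + 313/1000 → 291/500
merge 209/500 + 291/500 → 1
L = 17/125 + 313/1000 + 209/500 + 291/500 + 1 = 2449/1000 = 2.449 bits/symbol.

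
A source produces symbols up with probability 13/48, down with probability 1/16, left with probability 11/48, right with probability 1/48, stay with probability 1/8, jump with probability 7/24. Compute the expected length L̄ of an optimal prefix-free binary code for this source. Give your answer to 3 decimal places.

2.292 bits/symbol

Repeatedly combine the two least-probable nodes; the expected code length is the sum of the merged weights.
merge 1/48 + 1/16 → 1/12
merge 1/12 + 1/8 → 5/24
merge 5/24 + 11/48 → 7/16
merge 13/48 + 7/24 → 9/16
merge 7/16 + 9/16 → 1
L = 1/12 + 5/24 + 7/16 + 9/16 + 1 = 55/24 ≈ 2.292 bits/symbol.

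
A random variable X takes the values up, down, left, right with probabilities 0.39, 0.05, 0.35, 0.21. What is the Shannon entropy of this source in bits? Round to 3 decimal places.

H = −Σ pᵢ log₂ pᵢ.
−0.39·log₂(0.39) = 0.5298
−0.05·log₂(0.05) = 0.2161
−0.35·log₂(0.35) = 0.5301
−0.21·log₂(0.21) = 0.4728
Sum ≈ 1.7488 → 1.749 bits.

1.749 bits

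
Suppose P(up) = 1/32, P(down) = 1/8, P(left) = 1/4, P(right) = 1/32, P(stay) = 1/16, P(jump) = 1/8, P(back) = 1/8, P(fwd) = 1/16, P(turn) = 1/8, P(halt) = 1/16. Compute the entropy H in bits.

Each probability is a power of 1/2, so log₂(1/p) is an integer.
H = Σ p·log₂(1/p) = 1/32·5 + 1/8·3 + 1/4·2 + 1/32·5 + 1/16·4 + 1/8·3 + 1/8·3 + 1/16·4 + 1/8·3 + 1/16·4 = 3.0625 bits.

3.0625 bits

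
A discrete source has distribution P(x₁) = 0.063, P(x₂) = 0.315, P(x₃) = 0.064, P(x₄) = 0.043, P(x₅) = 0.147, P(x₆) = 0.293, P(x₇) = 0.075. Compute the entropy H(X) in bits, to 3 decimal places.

H = −Σ pᵢ log₂ pᵢ.
−0.063·log₂(0.063) = 0.2513
−0.315·log₂(0.315) = 0.5250
−0.064·log₂(0.064) = 0.2538
−0.043·log₂(0.043) = 0.1952
−0.147·log₂(0.147) = 0.4066
−0.293·log₂(0.293) = 0.5189
−0.075·log₂(0.075) = 0.2803
Sum ≈ 2.4311 → 2.431 bits.

2.431 bits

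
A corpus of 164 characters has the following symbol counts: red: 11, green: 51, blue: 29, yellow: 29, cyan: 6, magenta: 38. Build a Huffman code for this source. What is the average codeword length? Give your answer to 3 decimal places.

Probabilities are the counts divided by 164.
Repeatedly combine the two least-probable nodes; the expected code length is the sum of the merged weights.
merge 3/82 + 11/164 → 17/164
merge 17/164 + 29/164 → 23/82
merge 29/164 + 19/82 → 67/164
merge 23/82 + 51/164 → 97/164
merge 67/164 + 97/164 → 1
L = 17/164 + 23/82 + 67/164 + 97/164 + 1 = 391/164 ≈ 2.384 bits/symbol.

2.384 bits/symbol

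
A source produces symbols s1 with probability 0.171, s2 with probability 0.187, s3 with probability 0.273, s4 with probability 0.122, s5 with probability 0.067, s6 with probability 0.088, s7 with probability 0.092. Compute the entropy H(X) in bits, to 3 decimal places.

2.656 bits

H = −Σ pᵢ log₂ pᵢ.
−0.171·log₂(0.171) = 0.4357
−0.187·log₂(0.187) = 0.4523
−0.273·log₂(0.273) = 0.5113
−0.122·log₂(0.122) = 0.3703
−0.067·log₂(0.067) = 0.2613
−0.088·log₂(0.088) = 0.3086
−0.092·log₂(0.092) = 0.3167
Sum ≈ 2.6562 → 2.656 bits.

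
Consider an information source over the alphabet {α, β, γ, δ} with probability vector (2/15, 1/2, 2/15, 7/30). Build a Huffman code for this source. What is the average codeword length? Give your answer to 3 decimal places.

Repeatedly combine the two least-probable nodes; the expected code length is the sum of the merged weights.
merge 2/15 + 2/15 → 4/15
merge 7/30 + 4/15 → 1/2
merge 1/2 + 1/2 → 1
L = 4/15 + 1/2 + 1 = 53/30 ≈ 1.767 bits/symbol.

1.767 bits/symbol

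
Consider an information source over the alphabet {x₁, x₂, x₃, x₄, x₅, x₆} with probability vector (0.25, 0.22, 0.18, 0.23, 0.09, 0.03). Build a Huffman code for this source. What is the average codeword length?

Repeatedly combine the two least-probable nodes; the expected code length is the sum of the merged weights.
merge 3/100 + 9/100 → 3/25
merge 3/25 + 9/50 → 3/10
merge 11/50 + 23/100 → 9/20
merge 1/4 + 3/10 → 11/20
merge 9/20 + 11/20 → 1
L = 3/25 + 3/10 + 9/20 + 11/20 + 1 = 121/50 = 2.42 bits/symbol.

2.42 bits/symbol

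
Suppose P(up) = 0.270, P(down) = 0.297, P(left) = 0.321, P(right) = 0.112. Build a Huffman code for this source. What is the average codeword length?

Repeatedly combine the two least-probable nodes; the expected code length is the sum of the merged weights.
merge 14/125 + 27/100 → 191/500
merge 297/1000 + 321/1000 → 309/500
merge 191/500 + 309/500 → 1
L = 191/500 + 309/500 + 1 = 2 bits/symbol.

2 bits/symbol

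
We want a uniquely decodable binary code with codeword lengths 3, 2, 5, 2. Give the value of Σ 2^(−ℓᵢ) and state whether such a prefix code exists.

0.65625; yes

With common denominator 2^5 = 32: Σ 2^(−ℓᵢ) = 4/32 + 8/32 + 1/32 + 8/32 = 21/32 = 0.65625.
Kraft's inequality requires Σ ≤ 1; here Σ = 0.65625 ≤ 1, so such a prefix code exists.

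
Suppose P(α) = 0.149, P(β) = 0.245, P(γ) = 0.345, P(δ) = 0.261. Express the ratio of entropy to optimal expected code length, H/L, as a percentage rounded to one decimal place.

97.1%

Entropy H = −Σ p log₂ p ≈ 1.9419 bits.
Huffman merges: 149/1000+49/200→197/500; 261/1000+69/200→303/500; 197/500+303/500→1. L = 2 ≈ 2.0000.
Efficiency = H/L = 1.9419/2.0000 = 97.1%.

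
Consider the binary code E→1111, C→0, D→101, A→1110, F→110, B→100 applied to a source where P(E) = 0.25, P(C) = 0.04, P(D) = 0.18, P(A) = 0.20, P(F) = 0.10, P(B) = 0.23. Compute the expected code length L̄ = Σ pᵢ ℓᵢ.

L̄ = Σ pᵢ·ℓᵢ = 0.25·4 + 0.04·1 + 0.18·3 + 0.20·4 + 0.10·3 + 0.23·3 = 3.37 bits/symbol.

3.37 bits/symbol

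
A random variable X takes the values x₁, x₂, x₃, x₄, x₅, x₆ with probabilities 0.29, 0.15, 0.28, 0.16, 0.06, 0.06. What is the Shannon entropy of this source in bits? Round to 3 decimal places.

H = −Σ pᵢ log₂ pᵢ.
−0.29·log₂(0.29) = 0.5179
−0.15·log₂(0.15) = 0.4105
−0.28·log₂(0.28) = 0.5142
−0.16·log₂(0.16) = 0.4230
−0.06·log₂(0.06) = 0.2435
−0.06·log₂(0.06) = 0.2435
Sum ≈ 2.3528 → 2.353 bits.

2.353 bits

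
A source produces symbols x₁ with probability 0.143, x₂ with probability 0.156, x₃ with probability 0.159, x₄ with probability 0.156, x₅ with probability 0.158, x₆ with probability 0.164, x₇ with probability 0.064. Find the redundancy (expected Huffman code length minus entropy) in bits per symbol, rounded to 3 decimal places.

Entropy H = −Σ p log₂ p ≈ 2.7615 bits.
Huffman merges: 8/125+143/1000→207/1000; 39/250+39/250→39/125; 79/500+159/1000→317/1000; 41/250+207/1000→371/1000; 39/125+317/1000→629/1000; 371/1000+629/1000→1. L = 709/250 ≈ 2.8360.
L − H = 2.8360 − 2.7615 = 0.075 bits.

0.075 bits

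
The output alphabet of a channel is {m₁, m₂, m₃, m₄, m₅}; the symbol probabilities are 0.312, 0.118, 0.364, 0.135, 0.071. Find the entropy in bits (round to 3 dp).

H = −Σ pᵢ log₂ pᵢ.
−0.312·log₂(0.312) = 0.5243
−0.118·log₂(0.118) = 0.3638
−0.364·log₂(0.364) = 0.5307
−0.135·log₂(0.135) = 0.3900
−0.071·log₂(0.071) = 0.2709
Sum ≈ 2.0797 → 2.080 bits.

2.080 bits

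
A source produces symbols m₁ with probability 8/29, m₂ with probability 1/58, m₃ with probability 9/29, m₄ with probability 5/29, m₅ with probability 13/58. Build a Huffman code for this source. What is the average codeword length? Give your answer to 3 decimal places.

Repeatedly combine the two least-probable nodes; the expected code length is the sum of the merged weights.
merge 1/58 + 5/29 → 11/58
merge 11/58 + 13/58 → 12/29
merge 8/29 + 9/29 → 17/29
merge 12/29 + 17/29 → 1
L = 11/58 + 12/29 + 17/29 + 1 = 127/58 ≈ 2.190 bits/symbol.

2.190 bits/symbol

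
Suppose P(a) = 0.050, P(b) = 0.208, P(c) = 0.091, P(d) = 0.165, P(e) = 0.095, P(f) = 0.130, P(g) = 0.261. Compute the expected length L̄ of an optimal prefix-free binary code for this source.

2.672 bits/symbol

Repeatedly combine the two least-probable nodes; the expected code length is the sum of the merged weights.
merge 1/20 + 91/1000 → 141/1000
merge 19/200 + 13/100 → 9/40
merge 141/1000 + 33/200 → 153/500
merge 26/125 + 9/40 → 433/1000
merge 261/1000 + 153/500 → 567/1000
merge 433/1000 + 567/1000 → 1
L = 141/1000 + 9/40 + 153/500 + 433/1000 + 567/1000 + 1 = 334/125 = 2.672 bits/symbol.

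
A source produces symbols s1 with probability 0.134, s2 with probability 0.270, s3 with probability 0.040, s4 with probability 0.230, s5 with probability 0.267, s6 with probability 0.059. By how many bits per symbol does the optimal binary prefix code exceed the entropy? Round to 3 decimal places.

Entropy H = −Σ p log₂ p ≈ 2.3216 bits.
Huffman merges: 1/25+59/1000→99/1000; 99/1000+67/500→233/1000; 23/100+233/1000→463/1000; 267/1000+27/100→537/1000; 463/1000+537/1000→1. L = 583/250 ≈ 2.3320.
L − H = 2.3320 − 2.3216 = 0.010 bits.

0.010 bits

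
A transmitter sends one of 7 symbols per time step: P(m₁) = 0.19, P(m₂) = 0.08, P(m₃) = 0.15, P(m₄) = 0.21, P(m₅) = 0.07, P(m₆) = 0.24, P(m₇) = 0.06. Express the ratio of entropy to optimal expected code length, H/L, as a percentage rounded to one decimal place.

98.4%

Entropy H = −Σ p log₂ p ≈ 2.6363 bits.
Huffman merges: 3/50+7/100→13/100; 2/25+13/100→21/100; 3/20+19/100→17/50; 21/100+21/100→21/50; 6/25+17/50→29/50; 21/50+29/50→1. L = 67/25 ≈ 2.6800.
Efficiency = H/L = 2.6363/2.6800 = 98.4%.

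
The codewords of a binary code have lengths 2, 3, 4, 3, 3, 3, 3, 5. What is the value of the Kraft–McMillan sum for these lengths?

0.96875

With common denominator 2^5 = 32: Σ 2^(−ℓᵢ) = 8/32 + 4/32 + 2/32 + 4/32 + 4/32 + 4/32 + 4/32 + 1/32 = 31/32 = 0.96875.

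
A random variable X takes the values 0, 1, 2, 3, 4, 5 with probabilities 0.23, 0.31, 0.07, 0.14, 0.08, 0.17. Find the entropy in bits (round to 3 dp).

H = −Σ pᵢ log₂ pᵢ.
−0.23·log₂(0.23) = 0.4877
−0.31·log₂(0.31) = 0.5238
−0.07·log₂(0.07) = 0.2686
−0.14·log₂(0.14) = 0.3971
−0.08·log₂(0.08) = 0.2915
−0.17·log₂(0.17) = 0.4346
Sum ≈ 2.4032 → 2.403 bits.

2.403 bits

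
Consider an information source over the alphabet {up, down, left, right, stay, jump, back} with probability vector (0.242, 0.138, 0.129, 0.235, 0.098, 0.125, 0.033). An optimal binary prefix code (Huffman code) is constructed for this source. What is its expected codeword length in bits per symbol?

Repeatedly combine the two least-probable nodes; the expected code length is the sum of the merged weights.
merge 33/1000 + 49/500 → 131/1000
merge 1/8 + 129/1000 → 127/500
merge 131/1000 + 69/500 → 269/1000
merge 47/200 + 121/500 → 477/1000
merge 127/500 + 269/1000 → 523/1000
merge 477/1000 + 523/1000 → 1
L = 131/1000 + 127/500 + 269/1000 + 477/1000 + 523/1000 + 1 = 1327/500 = 2.654 bits/symbol.

2.654 bits/symbol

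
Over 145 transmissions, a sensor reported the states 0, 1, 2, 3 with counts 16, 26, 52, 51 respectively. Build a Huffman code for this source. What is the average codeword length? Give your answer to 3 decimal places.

1.931 bits/symbol

Probabilities are the counts divided by 145.
Repeatedly combine the two least-probable nodes; the expected code length is the sum of the merged weights.
merge 16/145 + 26/145 → 42/145
merge 42/145 + 51/145 → 93/145
merge 52/145 + 93/145 → 1
L = 42/145 + 93/145 + 1 = 56/29 ≈ 1.931 bits/symbol.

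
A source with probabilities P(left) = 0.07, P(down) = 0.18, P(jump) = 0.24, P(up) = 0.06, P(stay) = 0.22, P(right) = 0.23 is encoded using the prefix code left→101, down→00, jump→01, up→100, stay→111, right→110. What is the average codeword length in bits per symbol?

L̄ = Σ pᵢ·ℓᵢ = 0.07·3 + 0.18·2 + 0.24·2 + 0.06·3 + 0.22·3 + 0.23·3 = 2.58 bits/symbol.

2.58 bits/symbol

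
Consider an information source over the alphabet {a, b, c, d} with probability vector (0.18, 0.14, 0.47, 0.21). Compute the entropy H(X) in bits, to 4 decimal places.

1.8272 bits

H = −Σ pᵢ log₂ pᵢ.
−0.18·log₂(0.18) = 0.4453
−0.14·log₂(0.14) = 0.3971
−0.47·log₂(0.47) = 0.5120
−0.21·log₂(0.21) = 0.4728
Sum ≈ 1.8272 → 1.8272 bits.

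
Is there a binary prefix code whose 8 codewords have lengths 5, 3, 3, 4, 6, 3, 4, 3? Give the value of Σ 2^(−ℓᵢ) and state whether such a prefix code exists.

0.671875; yes

With common denominator 2^6 = 64: Σ 2^(−ℓᵢ) = 2/64 + 8/64 + 8/64 + 4/64 + 1/64 + 8/64 + 4/64 + 8/64 = 43/64 = 0.671875.
Kraft's inequality requires Σ ≤ 1; here Σ = 0.671875 ≤ 1, so such a prefix code exists.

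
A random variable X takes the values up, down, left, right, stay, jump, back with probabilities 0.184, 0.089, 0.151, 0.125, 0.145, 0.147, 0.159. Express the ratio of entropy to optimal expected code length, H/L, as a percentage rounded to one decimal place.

Entropy H = −Σ p log₂ p ≈ 2.7792 bits.
Huffman merges: 89/1000+1/8→107/500; 29/200+147/1000→73/250; 151/1000+159/1000→31/100; 23/125+107/500→199/500; 73/250+31/100→301/500; 199/500+301/500→1. L = 352/125 ≈ 2.8160.
Efficiency = H/L = 2.7792/2.8160 = 98.7%.

98.7%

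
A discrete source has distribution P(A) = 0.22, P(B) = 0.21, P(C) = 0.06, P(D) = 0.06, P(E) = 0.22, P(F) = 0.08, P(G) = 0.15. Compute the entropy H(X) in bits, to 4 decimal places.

2.6231 bits

H = −Σ pᵢ log₂ pᵢ.
−0.22·log₂(0.22) = 0.4806
−0.21·log₂(0.21) = 0.4728
−0.06·log₂(0.06) = 0.2435
−0.06·log₂(0.06) = 0.2435
−0.22·log₂(0.22) = 0.4806
−0.08·log₂(0.08) = 0.2915
−0.15·log₂(0.15) = 0.4105
Sum ≈ 2.6231 → 2.6231 bits.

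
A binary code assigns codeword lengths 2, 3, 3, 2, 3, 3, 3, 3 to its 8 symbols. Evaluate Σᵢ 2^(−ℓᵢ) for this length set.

With common denominator 2^3 = 8: Σ 2^(−ℓᵢ) = 2/8 + 1/8 + 1/8 + 2/8 + 1/8 + 1/8 + 1/8 + 1/8 = 10/8 = 1.25.

1.25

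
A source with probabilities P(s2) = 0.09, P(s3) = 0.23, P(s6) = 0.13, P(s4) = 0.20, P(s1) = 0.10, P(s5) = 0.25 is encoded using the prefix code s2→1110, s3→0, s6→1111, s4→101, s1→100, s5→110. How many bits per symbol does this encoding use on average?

2.76 bits/symbol

L̄ = Σ pᵢ·ℓᵢ = 0.09·4 + 0.23·1 + 0.13·4 + 0.20·3 + 0.10·3 + 0.25·3 = 2.76 bits/symbol.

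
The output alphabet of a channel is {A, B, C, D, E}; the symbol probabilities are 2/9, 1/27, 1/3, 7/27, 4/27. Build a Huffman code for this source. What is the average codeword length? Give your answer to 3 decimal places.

Repeatedly combine the two least-probable nodes; the expected code length is the sum of the merged weights.
merge 1/27 + 4/27 → 5/27
merge 5/27 + 2/9 → 11/27
merge 7/27 + 1/3 → 16/27
merge 11/27 + 16/27 → 1
L = 5/27 + 11/27 + 16/27 + 1 = 59/27 ≈ 2.185 bits/symbol.

2.185 bits/symbol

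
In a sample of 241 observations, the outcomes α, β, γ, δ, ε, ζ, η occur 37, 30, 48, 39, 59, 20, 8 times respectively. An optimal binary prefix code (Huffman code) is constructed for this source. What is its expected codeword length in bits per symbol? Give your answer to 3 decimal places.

Probabilities are the counts divided by 241.
Repeatedly combine the two least-probable nodes; the expected code length is the sum of the merged weights.
merge 8/241 + 20/241 → 28/241
merge 28/241 + 30/241 → 58/241
merge 37/241 + 39/241 → 76/241
merge 48/241 + 58/241 → 106/241
merge 59/241 + 76/241 → 135/241
merge 106/241 + 135/241 → 1
L = 28/241 + 58/241 + 76/241 + 106/241 + 135/241 + 1 = 644/241 ≈ 2.672 bits/symbol.

2.672 bits/symbol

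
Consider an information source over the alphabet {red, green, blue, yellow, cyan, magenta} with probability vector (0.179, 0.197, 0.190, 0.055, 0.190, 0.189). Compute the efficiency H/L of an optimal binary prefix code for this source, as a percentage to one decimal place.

Entropy H = −Σ p log₂ p ≈ 2.5009 bits.
Huffman merges: 11/200+179/1000→117/500; 189/1000+19/100→379/1000; 19/100+197/1000→387/1000; 117/500+379/1000→613/1000; 387/1000+613/1000→1. L = 2613/1000 ≈ 2.6130.
Efficiency = H/L = 2.5009/2.6130 = 95.7%.

95.7%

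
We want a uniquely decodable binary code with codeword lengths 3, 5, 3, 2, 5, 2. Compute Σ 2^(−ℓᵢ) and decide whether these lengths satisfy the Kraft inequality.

With common denominator 2^5 = 32: Σ 2^(−ℓᵢ) = 4/32 + 1/32 + 4/32 + 8/32 + 1/32 + 8/32 = 26/32 = 0.8125.
Kraft's inequality requires Σ ≤ 1; here Σ = 0.8125 ≤ 1, so such a prefix code exists.

0.8125; yes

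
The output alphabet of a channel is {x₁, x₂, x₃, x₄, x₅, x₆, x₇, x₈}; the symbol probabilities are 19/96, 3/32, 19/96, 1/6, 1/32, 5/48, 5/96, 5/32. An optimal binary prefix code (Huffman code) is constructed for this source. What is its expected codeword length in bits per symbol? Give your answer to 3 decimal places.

Repeatedly combine the two least-probable nodes; the expected code length is the sum of the merged weights.
merge 1/32 + 5/96 → 1/12
merge 1/12 + 3/32 → 17/96
merge 5/48 + 5/32 → 25/96
merge 1/6 + 17/96 → 11/32
merge 19/96 + 19/96 → 19/48
merge 25/96 + 11/32 → 29/48
merge 19/48 + 29/48 → 1
L = 1/12 + 17/96 + 25/96 + 11/32 + 19/48 + 29/48 + 1 = 275/96 ≈ 2.865 bits/symbol.

2.865 bits/symbol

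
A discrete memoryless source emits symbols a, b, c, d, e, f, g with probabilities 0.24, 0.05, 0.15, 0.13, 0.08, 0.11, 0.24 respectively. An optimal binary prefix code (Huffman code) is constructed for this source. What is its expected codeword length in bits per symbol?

Repeatedly combine the two least-probable nodes; the expected code length is the sum of the merged weights.
merge 1/20 + 2/25 → 13/100
merge 11/100 + 13/100 → 6/25
merge 13/100 + 3/20 → 7/25
merge 6/25 + 6/25 → 12/25
merge 6/25 + 7/25 → 13/25
merge 12/25 + 13/25 → 1
L = 13/100 + 6/25 + 7/25 + 12/25 + 13/25 + 1 = 53/20 = 2.65 bits/symbol.

2.65 bits/symbol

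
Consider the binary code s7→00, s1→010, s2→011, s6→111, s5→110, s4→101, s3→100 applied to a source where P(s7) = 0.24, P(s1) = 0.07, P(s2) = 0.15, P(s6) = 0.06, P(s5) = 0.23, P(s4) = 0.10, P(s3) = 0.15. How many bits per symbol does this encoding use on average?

2.76 bits/symbol

L̄ = Σ pᵢ·ℓᵢ = 0.24·2 + 0.07·3 + 0.15·3 + 0.06·3 + 0.23·3 + 0.10·3 + 0.15·3 = 2.76 bits/symbol.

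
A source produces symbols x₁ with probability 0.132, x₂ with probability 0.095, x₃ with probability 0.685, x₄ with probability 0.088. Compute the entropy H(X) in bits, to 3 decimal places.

H = −Σ pᵢ log₂ pᵢ.
−0.132·log₂(0.132) = 0.3856
−0.095·log₂(0.095) = 0.3226
−0.685·log₂(0.685) = 0.3739
−0.088·log₂(0.088) = 0.3086
Sum ≈ 1.3907 → 1.391 bits.

1.391 bits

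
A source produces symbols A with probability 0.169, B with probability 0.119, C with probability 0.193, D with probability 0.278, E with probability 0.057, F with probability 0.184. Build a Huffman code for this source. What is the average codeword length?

Repeatedly combine the two least-probable nodes; the expected code length is the sum of the merged weights.
merge 57/1000 + 119/1000 → 22/125
merge 169/1000 + 22/125 → 69/200
merge 23/125 + 193/1000 → 377/1000
merge 139/500 + 69/200 → 623/1000
merge 377/1000 + 623/1000 → 1
L = 22/125 + 69/200 + 377/1000 + 623/1000 + 1 = 2521/1000 = 2.521 bits/symbol.

2.521 bits/symbol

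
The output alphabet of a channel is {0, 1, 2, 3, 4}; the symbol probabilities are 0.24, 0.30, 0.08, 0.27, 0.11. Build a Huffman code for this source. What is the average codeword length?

2.19 bits/symbol

Repeatedly combine the two least-probable nodes; the expected code length is the sum of the merged weights.
merge 2/25 + 11/100 → 19/100
merge 19/100 + 6/25 → 43/100
merge 27/100 + 3/10 → 57/100
merge 43/100 + 57/100 → 1
L = 19/100 + 43/100 + 57/100 + 1 = 219/100 = 2.19 bits/symbol.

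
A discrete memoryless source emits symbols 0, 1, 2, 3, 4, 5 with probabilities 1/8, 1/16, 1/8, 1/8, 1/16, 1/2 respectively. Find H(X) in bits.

2.125 bits

Each probability is a power of 1/2, so log₂(1/p) is an integer.
H = Σ p·log₂(1/p) = 1/8·3 + 1/16·4 + 1/8·3 + 1/8·3 + 1/16·4 + 1/2·1 = 2.125 bits.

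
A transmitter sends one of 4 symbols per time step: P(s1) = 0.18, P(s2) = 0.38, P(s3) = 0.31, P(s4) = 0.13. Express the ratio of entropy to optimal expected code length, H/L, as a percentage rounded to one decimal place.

97.5%

Entropy H = −Σ p log₂ p ≈ 1.8822 bits.
Huffman merges: 13/100+9/50→31/100; 31/100+31/100→31/50; 19/50+31/50→1. L = 193/100 ≈ 1.9300.
Efficiency = H/L = 1.8822/1.9300 = 97.5%.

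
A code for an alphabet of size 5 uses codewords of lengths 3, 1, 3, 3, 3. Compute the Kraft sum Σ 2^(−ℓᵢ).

With common denominator 2^3 = 8: Σ 2^(−ℓᵢ) = 1/8 + 4/8 + 1/8 + 1/8 + 1/8 = 8/8 = 1.

1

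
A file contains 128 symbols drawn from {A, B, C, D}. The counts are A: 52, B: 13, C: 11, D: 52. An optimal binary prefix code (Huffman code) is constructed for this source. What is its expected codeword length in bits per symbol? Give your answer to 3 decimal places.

1.781 bits/symbol

Probabilities are the counts divided by 128.
Repeatedly combine the two least-probable nodes; the expected code length is the sum of the merged weights.
merge 11/128 + 13/128 → 3/16
merge 3/16 + 13/32 → 19/32
merge 13/32 + 19/32 → 1
L = 3/16 + 19/32 + 1 = 57/32 ≈ 1.781 bits/symbol.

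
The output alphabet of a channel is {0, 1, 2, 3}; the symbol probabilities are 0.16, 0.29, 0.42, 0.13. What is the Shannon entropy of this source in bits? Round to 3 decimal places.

1.849 bits

H = −Σ pᵢ log₂ pᵢ.
−0.16·log₂(0.16) = 0.4230
−0.29·log₂(0.29) = 0.5179
−0.42·log₂(0.42) = 0.5256
−0.13·log₂(0.13) = 0.3826
Sum ≈ 1.8492 → 1.849 bits.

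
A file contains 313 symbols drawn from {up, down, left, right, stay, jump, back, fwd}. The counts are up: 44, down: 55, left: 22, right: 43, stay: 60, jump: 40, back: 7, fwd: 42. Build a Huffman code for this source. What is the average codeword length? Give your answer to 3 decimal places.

2.901 bits/symbol

Probabilities are the counts divided by 313.
Repeatedly combine the two least-probable nodes; the expected code length is the sum of the merged weights.
merge 7/313 + 22/313 → 29/313
merge 29/313 + 40/313 → 69/313
merge 42/313 + 43/313 → 85/313
merge 44/313 + 55/313 → 99/313
merge 60/313 + 69/313 → 129/313
merge 85/313 + 99/313 → 184/313
merge 129/313 + 184/313 → 1
L = 29/313 + 69/313 + 85/313 + 99/313 + 129/313 + 184/313 + 1 = 908/313 ≈ 2.901 bits/symbol.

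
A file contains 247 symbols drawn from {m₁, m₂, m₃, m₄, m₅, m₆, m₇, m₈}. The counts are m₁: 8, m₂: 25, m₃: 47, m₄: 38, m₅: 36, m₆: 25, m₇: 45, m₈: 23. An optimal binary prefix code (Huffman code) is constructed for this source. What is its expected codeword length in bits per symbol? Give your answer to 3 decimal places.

Probabilities are the counts divided by 247.
Repeatedly combine the two least-probable nodes; the expected code length is the sum of the merged weights.
merge 8/247 + 23/247 → 31/247
merge 25/247 + 25/247 → 50/247
merge 31/247 + 36/247 → 67/247
merge 2/13 + 45/247 → 83/247
merge 47/247 + 50/247 → 97/247
merge 67/247 + 83/247 → 150/247
merge 97/247 + 150/247 → 1
L = 31/247 + 50/247 + 67/247 + 83/247 + 97/247 + 150/247 + 1 = 725/247 ≈ 2.935 bits/symbol.

2.935 bits/symbol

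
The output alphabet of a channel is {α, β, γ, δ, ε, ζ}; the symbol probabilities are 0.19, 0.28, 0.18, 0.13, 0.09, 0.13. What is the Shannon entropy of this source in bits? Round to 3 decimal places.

H = −Σ pᵢ log₂ pᵢ.
−0.19·log₂(0.19) = 0.4552
−0.28·log₂(0.28) = 0.5142
−0.18·log₂(0.18) = 0.4453
−0.13·log₂(0.13) = 0.3826
−0.09·log₂(0.09) = 0.3127
−0.13·log₂(0.13) = 0.3826
Sum ≈ 2.4927 → 2.493 bits.

2.493 bits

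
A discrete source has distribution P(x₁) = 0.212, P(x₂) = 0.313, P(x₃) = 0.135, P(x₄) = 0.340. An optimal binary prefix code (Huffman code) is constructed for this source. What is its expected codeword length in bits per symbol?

Repeatedly combine the two least-probable nodes; the expected code length is the sum of the merged weights.
merge 27/200 + 53/250 → 347/1000
merge 313/1000 + 17/50 → 653/1000
merge 347/1000 + 653/1000 → 1
L = 347/1000 + 653/1000 + 1 = 2 bits/symbol.

2 bits/symbol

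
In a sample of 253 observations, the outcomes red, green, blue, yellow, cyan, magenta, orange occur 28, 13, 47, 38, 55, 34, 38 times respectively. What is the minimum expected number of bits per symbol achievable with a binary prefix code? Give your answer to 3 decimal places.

Probabilities are the counts divided by 253.
Repeatedly combine the two least-probable nodes; the expected code length is the sum of the merged weights.
merge 13/253 + 28/253 → 41/253
merge 34/253 + 38/253 → 72/253
merge 38/253 + 41/253 → 79/253
merge 47/253 + 5/23 → 102/253
merge 72/253 + 79/253 → 151/253
merge 102/253 + 151/253 → 1
L = 41/253 + 72/253 + 79/253 + 102/253 + 151/253 + 1 = 698/253 ≈ 2.759 bits/symbol.

2.759 bits/symbol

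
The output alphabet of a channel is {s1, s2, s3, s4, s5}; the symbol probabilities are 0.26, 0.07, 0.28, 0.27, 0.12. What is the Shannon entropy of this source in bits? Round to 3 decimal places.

2.165 bits

H = −Σ pᵢ log₂ pᵢ.
−0.26·log₂(0.26) = 0.5053
−0.07·log₂(0.07) = 0.2686
−0.28·log₂(0.28) = 0.5142
−0.27·log₂(0.27) = 0.5100
−0.12·log₂(0.12) = 0.3671
Sum ≈ 2.1652 → 2.165 bits.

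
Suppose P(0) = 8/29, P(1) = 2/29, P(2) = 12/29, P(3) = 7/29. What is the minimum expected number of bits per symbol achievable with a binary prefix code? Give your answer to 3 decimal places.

1.897 bits/symbol

Repeatedly combine the two least-probable nodes; the expected code length is the sum of the merged weights.
merge 2/29 + 7/29 → 9/29
merge 8/29 + 9/29 → 17/29
merge 12/29 + 17/29 → 1
L = 9/29 + 17/29 + 1 = 55/29 ≈ 1.897 bits/symbol.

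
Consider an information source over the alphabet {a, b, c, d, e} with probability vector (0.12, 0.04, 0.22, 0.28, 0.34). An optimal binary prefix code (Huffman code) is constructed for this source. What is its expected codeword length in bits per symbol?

Repeatedly combine the two least-probable nodes; the expected code length is the sum of the merged weights.
merge 1/25 + 3/25 → 4/25
merge 4/25 + 11/50 → 19/50
merge 7/25 + 17/50 → 31/50
merge 19/50 + 31/50 → 1
L = 4/25 + 19/50 + 31/50 + 1 = 54/25 = 2.16 bits/symbol.

2.16 bits/symbol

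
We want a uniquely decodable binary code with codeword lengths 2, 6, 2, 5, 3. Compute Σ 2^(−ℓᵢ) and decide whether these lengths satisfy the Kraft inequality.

With common denominator 2^6 = 64: Σ 2^(−ℓᵢ) = 16/64 + 1/64 + 16/64 + 2/64 + 8/64 = 43/64 = 0.671875.
Kraft's inequality requires Σ ≤ 1; here Σ = 0.671875 ≤ 1, so such a prefix code exists.

0.671875; yes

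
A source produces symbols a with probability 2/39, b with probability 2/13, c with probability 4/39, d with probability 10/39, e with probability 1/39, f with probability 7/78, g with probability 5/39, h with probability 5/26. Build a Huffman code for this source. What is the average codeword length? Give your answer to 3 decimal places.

2.795 bits/symbol

Repeatedly combine the two least-probable nodes; the expected code length is the sum of the merged weights.
merge 1/39 + 2/39 → 1/13
merge 1/13 + 7/78 → 1/6
merge 4/39 + 5/39 → 3/13
merge 2/13 + 1/6 → 25/78
merge 5/26 + 3/13 → 11/26
merge 10/39 + 25/78 → 15/26
merge 11/26 + 15/26 → 1
L = 1/13 + 1/6 + 3/13 + 25/78 + 11/26 + 15/26 + 1 = 109/39 ≈ 2.795 bits/symbol.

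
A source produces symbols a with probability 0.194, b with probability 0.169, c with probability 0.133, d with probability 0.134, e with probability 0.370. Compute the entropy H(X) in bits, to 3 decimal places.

2.199 bits

H = −Σ pᵢ log₂ pᵢ.
−0.194·log₂(0.194) = 0.4590
−0.169·log₂(0.169) = 0.4335
−0.133·log₂(0.133) = 0.3871
−0.134·log₂(0.134) = 0.3886
−0.370·log₂(0.370) = 0.5307
Sum ≈ 2.1988 → 2.199 bits.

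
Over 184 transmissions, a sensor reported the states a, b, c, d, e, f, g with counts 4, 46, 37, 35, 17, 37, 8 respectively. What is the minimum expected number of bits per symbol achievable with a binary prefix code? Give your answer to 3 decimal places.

Probabilities are the counts divided by 184.
Repeatedly combine the two least-probable nodes; the expected code length is the sum of the merged weights.
merge 1/46 + 1/23 → 3/46
merge 3/46 + 17/184 → 29/184
merge 29/184 + 35/184 → 8/23
merge 37/184 + 37/184 → 37/92
merge 1/4 + 8/23 → 55/92
merge 37/92 + 55/92 → 1
L = 3/46 + 29/184 + 8/23 + 37/92 + 55/92 + 1 = 473/184 ≈ 2.571 bits/symbol.

2.571 bits/symbol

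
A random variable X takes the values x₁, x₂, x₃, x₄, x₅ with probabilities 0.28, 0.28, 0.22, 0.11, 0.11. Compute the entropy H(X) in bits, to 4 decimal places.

H = −Σ pᵢ log₂ pᵢ.
−0.28·log₂(0.28) = 0.5142
−0.28·log₂(0.28) = 0.5142
−0.22·log₂(0.22) = 0.4806
−0.11·log₂(0.11) = 0.3503
−0.11·log₂(0.11) = 0.3503
Sum ≈ 2.2096 → 2.2096 bits.

2.2096 bits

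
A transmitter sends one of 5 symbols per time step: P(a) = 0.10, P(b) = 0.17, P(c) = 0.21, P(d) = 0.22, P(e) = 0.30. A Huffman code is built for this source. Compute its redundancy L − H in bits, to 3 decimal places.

Entropy H = −Σ p log₂ p ≈ 2.2413 bits.
Huffman merges: 1/10+17/100→27/100; 21/100+11/50→43/100; 27/100+3/10→57/100; 43/100+57/100→1. L = 227/100 ≈ 2.2700.
L − H = 2.2700 − 2.2413 = 0.029 bits.

0.029 bits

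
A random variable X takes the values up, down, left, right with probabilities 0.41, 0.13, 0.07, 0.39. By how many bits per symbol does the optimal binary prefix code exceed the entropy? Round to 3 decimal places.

0.082 bits

Entropy H = −Σ p log₂ p ≈ 1.7084 bits.
Huffman merges: 7/100+13/100→1/5; 1/5+39/100→59/100; 41/100+59/100→1. L = 179/100 ≈ 1.7900.
L − H = 1.7900 − 1.7084 = 0.082 bits.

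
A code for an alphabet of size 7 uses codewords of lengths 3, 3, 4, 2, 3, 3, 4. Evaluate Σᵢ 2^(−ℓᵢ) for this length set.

0.875

With common denominator 2^4 = 16: Σ 2^(−ℓᵢ) = 2/16 + 2/16 + 1/16 + 4/16 + 2/16 + 2/16 + 1/16 = 14/16 = 0.875.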